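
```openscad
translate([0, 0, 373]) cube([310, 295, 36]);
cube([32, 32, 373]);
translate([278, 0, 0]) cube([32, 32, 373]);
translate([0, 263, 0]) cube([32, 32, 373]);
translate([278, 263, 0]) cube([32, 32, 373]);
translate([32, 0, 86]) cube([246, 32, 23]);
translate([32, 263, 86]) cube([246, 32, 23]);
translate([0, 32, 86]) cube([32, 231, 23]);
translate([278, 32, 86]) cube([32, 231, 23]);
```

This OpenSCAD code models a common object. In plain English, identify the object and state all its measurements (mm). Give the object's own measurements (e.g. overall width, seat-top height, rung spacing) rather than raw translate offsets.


A four-legged stool. The seat is a 310×295×36 mm slab whose top surface is at z = 409 mm; four square legs, each 32×32 mm in cross-section, run from the floor (z = 0) to the underside of the seat, each flush with a corner of the seat. Four stretchers, 32 mm wide and 23 mm tall, connect adjacent legs with their undersides at z = 86 mm, each running between the inner faces of the legs it joins and aligned with the legs' outer faces on the other axis.


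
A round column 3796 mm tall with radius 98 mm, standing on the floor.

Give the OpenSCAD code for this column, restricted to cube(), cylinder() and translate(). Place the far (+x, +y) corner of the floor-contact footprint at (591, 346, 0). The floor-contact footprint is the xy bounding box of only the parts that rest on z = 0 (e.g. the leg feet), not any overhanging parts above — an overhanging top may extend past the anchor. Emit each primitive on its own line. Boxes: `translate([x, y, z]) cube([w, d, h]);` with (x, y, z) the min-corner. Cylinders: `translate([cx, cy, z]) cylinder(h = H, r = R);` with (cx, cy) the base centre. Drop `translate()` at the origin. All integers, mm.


translate([493, 248, 0]) cylinder(h = 3796, r = 98);


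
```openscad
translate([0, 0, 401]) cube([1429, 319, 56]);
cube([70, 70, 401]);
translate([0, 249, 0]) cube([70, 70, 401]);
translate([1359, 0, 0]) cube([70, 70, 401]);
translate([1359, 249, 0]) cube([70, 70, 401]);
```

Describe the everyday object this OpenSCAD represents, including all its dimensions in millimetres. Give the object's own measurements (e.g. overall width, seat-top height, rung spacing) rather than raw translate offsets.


A bench: a 1429×319 mm seat slab, 56 mm thick, top at z = 457 mm, on four 70×70 mm square legs flush with the seat corners and standing on z = 0.


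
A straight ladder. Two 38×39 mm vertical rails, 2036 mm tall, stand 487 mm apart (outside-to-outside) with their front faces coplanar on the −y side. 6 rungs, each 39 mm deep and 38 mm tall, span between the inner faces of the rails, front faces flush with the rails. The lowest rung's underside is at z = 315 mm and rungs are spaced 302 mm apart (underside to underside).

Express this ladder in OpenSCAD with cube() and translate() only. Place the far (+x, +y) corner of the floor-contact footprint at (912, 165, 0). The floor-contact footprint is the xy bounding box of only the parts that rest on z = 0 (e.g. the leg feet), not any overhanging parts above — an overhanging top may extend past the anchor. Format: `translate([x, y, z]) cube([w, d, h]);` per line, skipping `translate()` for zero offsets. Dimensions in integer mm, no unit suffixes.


translate([425, 126, 0]) cube([38, 39, 2036]);
translate([874, 126, 0]) cube([38, 39, 2036]);
translate([463, 126, 315]) cube([411, 39, 38]);
translate([463, 126, 617]) cube([411, 39, 38]);
translate([463, 126, 919]) cube([411, 39, 38]);
translate([463, 126, 1221]) cube([411, 39, 38]);
translate([463, 126, 1523]) cube([411, 39, 38]);
translate([463, 126, 1825]) cube([411, 39, 38]);


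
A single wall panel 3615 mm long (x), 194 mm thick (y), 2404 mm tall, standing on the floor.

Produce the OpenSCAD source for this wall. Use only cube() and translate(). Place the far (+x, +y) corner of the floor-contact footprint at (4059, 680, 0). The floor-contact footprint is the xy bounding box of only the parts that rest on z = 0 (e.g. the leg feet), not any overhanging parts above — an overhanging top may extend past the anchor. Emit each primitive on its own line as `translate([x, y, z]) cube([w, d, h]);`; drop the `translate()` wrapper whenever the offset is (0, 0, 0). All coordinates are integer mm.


translate([444, 486, 0]) cube([3615, 194, 2404]);


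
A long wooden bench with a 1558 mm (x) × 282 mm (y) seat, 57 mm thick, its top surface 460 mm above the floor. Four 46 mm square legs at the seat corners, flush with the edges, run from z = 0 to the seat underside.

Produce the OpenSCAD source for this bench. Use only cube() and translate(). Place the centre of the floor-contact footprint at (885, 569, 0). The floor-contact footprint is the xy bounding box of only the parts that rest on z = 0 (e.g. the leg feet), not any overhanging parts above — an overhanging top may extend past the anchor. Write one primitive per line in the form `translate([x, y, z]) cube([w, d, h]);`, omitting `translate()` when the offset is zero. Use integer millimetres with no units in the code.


translate([106, 428, 403]) cube([1558, 282, 57]);
translate([106, 428, 0]) cube([46, 46, 403]);
translate([106, 664, 0]) cube([46, 46, 403]);
translate([1618, 428, 0]) cube([46, 46, 403]);
translate([1618, 664, 0]) cube([46, 46, 403]);


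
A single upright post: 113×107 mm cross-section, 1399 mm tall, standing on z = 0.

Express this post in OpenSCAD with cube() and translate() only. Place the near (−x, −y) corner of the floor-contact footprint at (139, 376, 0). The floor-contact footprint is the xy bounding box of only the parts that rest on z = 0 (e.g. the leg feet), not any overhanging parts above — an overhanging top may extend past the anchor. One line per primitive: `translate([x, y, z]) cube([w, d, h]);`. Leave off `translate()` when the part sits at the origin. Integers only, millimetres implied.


translate([139, 376, 0]) cube([113, 107, 1399]);


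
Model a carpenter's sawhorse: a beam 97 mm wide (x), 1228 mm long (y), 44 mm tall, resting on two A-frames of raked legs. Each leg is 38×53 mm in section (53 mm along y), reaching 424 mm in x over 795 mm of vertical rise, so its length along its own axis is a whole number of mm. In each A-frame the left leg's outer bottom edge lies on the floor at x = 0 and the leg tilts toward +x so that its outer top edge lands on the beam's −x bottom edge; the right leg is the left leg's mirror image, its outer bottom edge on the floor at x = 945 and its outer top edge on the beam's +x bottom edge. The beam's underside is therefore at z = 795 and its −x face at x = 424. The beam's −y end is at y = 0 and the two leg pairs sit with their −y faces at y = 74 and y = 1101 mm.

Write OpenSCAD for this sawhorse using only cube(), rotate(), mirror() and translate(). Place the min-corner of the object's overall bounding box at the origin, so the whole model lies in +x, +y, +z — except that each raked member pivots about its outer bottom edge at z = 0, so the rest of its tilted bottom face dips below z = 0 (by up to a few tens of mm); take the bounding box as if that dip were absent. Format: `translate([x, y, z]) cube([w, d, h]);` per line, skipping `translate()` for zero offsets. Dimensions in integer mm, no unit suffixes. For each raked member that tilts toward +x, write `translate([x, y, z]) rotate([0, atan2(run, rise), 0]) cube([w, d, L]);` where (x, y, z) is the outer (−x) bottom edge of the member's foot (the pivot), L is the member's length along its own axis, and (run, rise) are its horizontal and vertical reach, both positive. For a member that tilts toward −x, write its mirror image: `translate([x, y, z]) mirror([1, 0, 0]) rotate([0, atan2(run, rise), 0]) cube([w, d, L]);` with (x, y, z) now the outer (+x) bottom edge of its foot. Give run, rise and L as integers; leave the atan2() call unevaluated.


translate([424, 0, 795]) cube([97, 1228, 44]);
translate([0, 74, 0]) rotate([0, atan2(424, 795), 0]) cube([38, 53, 901]);
translate([945, 74, 0]) mirror([1, 0, 0]) rotate([0, atan2(424, 795), 0]) cube([38, 53, 901]);
translate([0, 1101, 0]) rotate([0, atan2(424, 795), 0]) cube([38, 53, 901]);
translate([945, 1101, 0]) mirror([1, 0, 0]) rotate([0, atan2(424, 795), 0]) cube([38, 53, 901]);


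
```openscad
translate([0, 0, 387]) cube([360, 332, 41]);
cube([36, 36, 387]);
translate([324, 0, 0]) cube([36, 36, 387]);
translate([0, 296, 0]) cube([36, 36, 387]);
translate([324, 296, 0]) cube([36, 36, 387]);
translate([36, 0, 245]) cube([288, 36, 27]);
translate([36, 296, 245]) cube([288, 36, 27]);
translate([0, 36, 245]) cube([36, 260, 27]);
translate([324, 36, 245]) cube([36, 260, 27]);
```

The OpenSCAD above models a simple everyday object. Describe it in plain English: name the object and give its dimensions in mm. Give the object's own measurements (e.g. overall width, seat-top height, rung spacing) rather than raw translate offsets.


A simple wooden stool: a rectangular seat 360 mm (x) by 332 mm (y), 41 mm thick, top face at z = 428 mm, on four square legs, each 36×36 mm in cross-section. The legs rest on z = 0, each flush with a corner of the seat. Four stretchers, 36 mm wide and 27 mm tall, connect adjacent legs with their undersides at z = 245 mm, each running between the inner faces of the legs it joins and aligned with the legs' outer faces on the other axis.


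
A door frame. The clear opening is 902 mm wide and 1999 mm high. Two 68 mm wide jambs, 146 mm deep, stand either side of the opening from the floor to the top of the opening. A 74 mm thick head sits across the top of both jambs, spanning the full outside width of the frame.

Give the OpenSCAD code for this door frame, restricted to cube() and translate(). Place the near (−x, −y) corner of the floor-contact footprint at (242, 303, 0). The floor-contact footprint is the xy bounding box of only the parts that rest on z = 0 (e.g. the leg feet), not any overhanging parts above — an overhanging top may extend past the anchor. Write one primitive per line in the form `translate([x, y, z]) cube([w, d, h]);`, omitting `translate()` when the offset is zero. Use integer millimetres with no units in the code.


translate([242, 303, 0]) cube([68, 146, 1999]);
translate([1212, 303, 0]) cube([68, 146, 1999]);
translate([242, 303, 1999]) cube([1038, 146, 74]);


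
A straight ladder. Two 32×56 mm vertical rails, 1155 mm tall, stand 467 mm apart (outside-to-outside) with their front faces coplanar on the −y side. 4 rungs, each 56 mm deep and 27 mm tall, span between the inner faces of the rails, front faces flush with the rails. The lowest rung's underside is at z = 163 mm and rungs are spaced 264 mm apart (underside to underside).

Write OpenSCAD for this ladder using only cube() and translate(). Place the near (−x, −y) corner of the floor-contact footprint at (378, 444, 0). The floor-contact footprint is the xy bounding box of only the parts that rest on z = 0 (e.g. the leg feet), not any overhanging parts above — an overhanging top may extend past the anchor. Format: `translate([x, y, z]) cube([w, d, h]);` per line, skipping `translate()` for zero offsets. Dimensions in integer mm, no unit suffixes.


// rung span = 467 - 2*32 = 403
// rung[k] z = 163 + k*264
translate([378, 444, 0]) cube([32, 56, 1155]);
translate([813, 444, 0]) cube([32, 56, 1155]);
translate([410, 444, 163]) cube([403, 56, 27]);
translate([410, 444, 427]) cube([403, 56, 27]);
translate([410, 444, 691]) cube([403, 56, 27]);
translate([410, 444, 955]) cube([403, 56, 27]);


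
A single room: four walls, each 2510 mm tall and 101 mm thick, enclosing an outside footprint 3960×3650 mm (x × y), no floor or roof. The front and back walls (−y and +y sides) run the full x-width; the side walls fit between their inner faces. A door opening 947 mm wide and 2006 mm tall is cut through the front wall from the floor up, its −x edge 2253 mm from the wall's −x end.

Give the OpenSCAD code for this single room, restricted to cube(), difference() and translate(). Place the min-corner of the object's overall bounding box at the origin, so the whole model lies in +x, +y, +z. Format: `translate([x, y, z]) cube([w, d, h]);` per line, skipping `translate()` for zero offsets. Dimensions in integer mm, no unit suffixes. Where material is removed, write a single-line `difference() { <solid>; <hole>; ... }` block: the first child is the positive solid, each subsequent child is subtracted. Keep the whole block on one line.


difference() { cube([3960, 101, 2510]); translate([2253, 0, 0]) cube([947, 101, 2006]); }
translate([0, 3549, 0]) cube([3960, 101, 2510]);
translate([0, 101, 0]) cube([101, 3448, 2510]);
translate([3859, 101, 0]) cube([101, 3448, 2510]);


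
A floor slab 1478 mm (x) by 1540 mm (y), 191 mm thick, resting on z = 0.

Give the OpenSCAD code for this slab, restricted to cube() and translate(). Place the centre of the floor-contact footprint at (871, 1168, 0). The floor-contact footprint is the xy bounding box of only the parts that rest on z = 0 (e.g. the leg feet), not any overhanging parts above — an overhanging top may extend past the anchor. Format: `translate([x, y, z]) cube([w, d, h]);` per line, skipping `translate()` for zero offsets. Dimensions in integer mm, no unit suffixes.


translate([132, 398, 0]) cube([1478, 1540, 191]);


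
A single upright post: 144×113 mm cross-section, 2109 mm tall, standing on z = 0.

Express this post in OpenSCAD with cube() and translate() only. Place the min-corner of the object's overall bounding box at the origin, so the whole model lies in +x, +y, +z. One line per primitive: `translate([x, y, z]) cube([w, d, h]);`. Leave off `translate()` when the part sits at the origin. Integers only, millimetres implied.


cube([144, 113, 2109]);


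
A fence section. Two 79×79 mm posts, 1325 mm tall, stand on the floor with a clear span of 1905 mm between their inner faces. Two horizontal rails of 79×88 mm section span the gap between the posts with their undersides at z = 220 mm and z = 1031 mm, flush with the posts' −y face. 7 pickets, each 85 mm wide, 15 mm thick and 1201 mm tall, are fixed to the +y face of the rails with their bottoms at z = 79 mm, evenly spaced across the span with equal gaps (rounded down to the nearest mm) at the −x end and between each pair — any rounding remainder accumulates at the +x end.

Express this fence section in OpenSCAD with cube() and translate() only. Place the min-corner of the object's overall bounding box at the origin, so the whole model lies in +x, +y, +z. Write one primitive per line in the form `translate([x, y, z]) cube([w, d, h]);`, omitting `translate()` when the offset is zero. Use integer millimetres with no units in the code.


cube([79, 79, 1325]);
translate([1984, 0, 0]) cube([79, 79, 1325]);
translate([79, 0, 220]) cube([1905, 79, 88]);
translate([79, 0, 1031]) cube([1905, 79, 88]);
translate([242, 79, 79]) cube([85, 15, 1201]);
translate([490, 79, 79]) cube([85, 15, 1201]);
translate([738, 79, 79]) cube([85, 15, 1201]);
translate([986, 79, 79]) cube([85, 15, 1201]);
translate([1234, 79, 79]) cube([85, 15, 1201]);
translate([1482, 79, 79]) cube([85, 15, 1201]);
translate([1730, 79, 79]) cube([85, 15, 1201]);


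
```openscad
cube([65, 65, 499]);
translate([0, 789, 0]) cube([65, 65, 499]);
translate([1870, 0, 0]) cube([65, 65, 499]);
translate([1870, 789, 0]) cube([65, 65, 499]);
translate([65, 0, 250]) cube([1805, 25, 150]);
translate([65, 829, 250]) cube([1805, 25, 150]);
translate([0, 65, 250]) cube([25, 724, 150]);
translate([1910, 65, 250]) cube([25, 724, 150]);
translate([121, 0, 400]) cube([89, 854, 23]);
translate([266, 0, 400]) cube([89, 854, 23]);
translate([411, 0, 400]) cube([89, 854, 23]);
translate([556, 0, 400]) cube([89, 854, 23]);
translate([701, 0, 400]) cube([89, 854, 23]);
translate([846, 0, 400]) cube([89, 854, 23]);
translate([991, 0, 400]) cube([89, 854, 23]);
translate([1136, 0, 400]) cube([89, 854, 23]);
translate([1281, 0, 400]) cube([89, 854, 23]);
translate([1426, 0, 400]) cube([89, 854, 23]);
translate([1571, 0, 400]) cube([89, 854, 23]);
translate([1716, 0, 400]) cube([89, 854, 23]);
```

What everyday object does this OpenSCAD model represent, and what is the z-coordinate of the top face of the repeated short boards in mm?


A bed frame. The slat-top height is 423 mm.

Four posts, four rails, and a row of slats — a bed frame. Slats sit on the rails at z = 250 + 150 = 400; with slat thickness 23, the top is 423 mm.


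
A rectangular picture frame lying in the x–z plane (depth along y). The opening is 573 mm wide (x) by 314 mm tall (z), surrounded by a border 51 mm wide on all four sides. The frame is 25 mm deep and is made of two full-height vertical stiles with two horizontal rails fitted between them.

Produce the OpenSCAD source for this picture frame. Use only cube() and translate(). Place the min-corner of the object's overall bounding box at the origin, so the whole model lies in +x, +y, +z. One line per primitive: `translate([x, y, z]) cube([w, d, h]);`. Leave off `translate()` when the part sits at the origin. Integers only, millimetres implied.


cube([51, 25, 416]);
translate([624, 0, 0]) cube([51, 25, 416]);
translate([51, 0, 0]) cube([573, 25, 51]);
translate([51, 0, 365]) cube([573, 25, 51]);


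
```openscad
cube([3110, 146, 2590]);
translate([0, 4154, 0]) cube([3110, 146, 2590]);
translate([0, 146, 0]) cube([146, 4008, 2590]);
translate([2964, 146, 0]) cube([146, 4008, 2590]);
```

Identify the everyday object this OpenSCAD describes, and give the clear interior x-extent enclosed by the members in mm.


A house (or room) frame. The interior width is 2818 mm.

Four 2590 mm walls enclosing a rectangle with no floor or roof — a room or house frame. Outside width is 3110 mm and wall thickness is 146 mm, so the interior width is 3110 − 2 × 146 = 2818 mm.


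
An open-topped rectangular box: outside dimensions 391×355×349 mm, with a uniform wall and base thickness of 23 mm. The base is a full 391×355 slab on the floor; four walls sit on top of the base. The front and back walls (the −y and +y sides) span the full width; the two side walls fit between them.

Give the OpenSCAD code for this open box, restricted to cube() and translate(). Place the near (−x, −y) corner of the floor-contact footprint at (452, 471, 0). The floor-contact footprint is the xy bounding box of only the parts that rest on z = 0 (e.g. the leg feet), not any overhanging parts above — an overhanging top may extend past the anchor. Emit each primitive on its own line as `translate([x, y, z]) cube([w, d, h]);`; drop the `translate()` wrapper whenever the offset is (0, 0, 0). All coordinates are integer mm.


translate([452, 471, 0]) cube([391, 355, 23]);
translate([452, 471, 23]) cube([391, 23, 326]);
translate([452, 803, 23]) cube([391, 23, 326]);
translate([452, 494, 23]) cube([23, 309, 326]);
translate([820, 494, 23]) cube([23, 309, 326]);


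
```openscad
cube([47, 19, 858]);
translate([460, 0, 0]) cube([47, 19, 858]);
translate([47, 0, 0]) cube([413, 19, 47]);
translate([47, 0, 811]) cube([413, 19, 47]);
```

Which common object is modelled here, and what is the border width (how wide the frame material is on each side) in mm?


A picture frame. The border width is 47 mm.

Four thin pieces enclosing a rectangular opening — a picture frame. The two full-height stiles are 858 mm tall; the top rail sits at z = 811 and is 47 mm tall, so the border above the opening is 858 − 811 = 47 mm, matching the stile x-width.


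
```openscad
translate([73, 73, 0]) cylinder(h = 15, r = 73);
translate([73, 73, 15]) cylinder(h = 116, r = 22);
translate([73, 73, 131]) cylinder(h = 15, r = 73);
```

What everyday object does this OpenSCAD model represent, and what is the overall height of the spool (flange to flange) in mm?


A spool. The overall height is 146 mm.

Three coaxial cylinders, large–small–large — a spool. Two 15 mm flanges and a 116 mm core give 15 + 116 + 15 = 146 mm.


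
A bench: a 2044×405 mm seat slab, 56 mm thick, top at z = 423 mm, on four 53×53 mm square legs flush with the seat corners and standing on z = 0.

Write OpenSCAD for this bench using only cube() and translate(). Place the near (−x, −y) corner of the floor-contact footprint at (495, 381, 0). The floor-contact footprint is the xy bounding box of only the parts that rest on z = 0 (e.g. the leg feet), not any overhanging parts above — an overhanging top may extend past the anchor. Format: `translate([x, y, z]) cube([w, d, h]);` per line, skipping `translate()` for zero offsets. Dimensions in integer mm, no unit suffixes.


// leg_h = 423 − 56 = 367
translate([495, 381, 367]) cube([2044, 405, 56]);
translate([495, 381, 0]) cube([53, 53, 367]);
translate([495, 733, 0]) cube([53, 53, 367]);
translate([2486, 381, 0]) cube([53, 53, 367]);
translate([2486, 733, 0]) cube([53, 53, 367]);


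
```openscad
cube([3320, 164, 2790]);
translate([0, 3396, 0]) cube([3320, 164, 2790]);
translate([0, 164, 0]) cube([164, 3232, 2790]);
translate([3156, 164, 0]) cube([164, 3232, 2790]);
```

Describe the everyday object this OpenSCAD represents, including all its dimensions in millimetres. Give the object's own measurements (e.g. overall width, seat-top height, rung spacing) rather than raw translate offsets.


The wall frame of a small rectangular building: four walls, each 2790 mm tall and 164 mm thick, enclosing a footprint 3320 mm (x) by 3560 mm (y) outside-to-outside, with no floor or roof. The front and back walls (the −y and +y sides) span the full width; the two side walls fit between them.


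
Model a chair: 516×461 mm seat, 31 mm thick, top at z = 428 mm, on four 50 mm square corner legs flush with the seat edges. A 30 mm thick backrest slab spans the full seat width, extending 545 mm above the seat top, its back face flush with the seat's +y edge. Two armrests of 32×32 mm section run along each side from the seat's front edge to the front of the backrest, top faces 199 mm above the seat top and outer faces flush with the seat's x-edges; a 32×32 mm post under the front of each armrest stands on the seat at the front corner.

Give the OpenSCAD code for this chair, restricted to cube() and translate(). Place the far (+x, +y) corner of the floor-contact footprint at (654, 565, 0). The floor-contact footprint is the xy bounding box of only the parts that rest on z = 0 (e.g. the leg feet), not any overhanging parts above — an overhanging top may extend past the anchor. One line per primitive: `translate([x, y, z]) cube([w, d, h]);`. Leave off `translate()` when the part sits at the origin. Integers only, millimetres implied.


translate([138, 104, 397]) cube([516, 461, 31]);
translate([138, 104, 0]) cube([50, 50, 397]);
translate([604, 104, 0]) cube([50, 50, 397]);
translate([138, 515, 0]) cube([50, 50, 397]);
translate([604, 515, 0]) cube([50, 50, 397]);
translate([138, 535, 428]) cube([516, 30, 545]);
translate([138, 104, 595]) cube([32, 431, 32]);
translate([622, 104, 595]) cube([32, 431, 32]);
translate([138, 104, 428]) cube([32, 32, 167]);
translate([622, 104, 428]) cube([32, 32, 167]);


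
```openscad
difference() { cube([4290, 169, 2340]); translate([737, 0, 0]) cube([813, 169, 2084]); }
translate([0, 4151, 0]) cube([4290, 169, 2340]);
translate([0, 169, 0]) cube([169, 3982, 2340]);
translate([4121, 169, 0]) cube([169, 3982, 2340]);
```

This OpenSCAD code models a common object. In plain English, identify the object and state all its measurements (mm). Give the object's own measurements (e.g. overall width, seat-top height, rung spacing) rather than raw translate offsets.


A single room: four walls, each 2340 mm tall and 169 mm thick, enclosing an outside footprint 4290×4320 mm (x × y), no floor or roof. The front and back walls (−y and +y sides) run the full x-width; the side walls fit between their inner faces. A door opening 813 mm wide and 2084 mm tall is cut through the front wall from the floor up, its −x edge 737 mm from the wall's −x end.


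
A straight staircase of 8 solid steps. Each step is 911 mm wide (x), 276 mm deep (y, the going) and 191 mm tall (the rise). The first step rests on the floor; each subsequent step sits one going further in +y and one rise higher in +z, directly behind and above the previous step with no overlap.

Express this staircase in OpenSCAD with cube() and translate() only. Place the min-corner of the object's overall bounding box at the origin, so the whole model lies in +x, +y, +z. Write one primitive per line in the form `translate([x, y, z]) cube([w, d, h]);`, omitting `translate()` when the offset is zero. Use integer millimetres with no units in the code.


cube([911, 276, 191]);
translate([0, 276, 191]) cube([911, 276, 191]);
translate([0, 552, 382]) cube([911, 276, 191]);
translate([0, 828, 573]) cube([911, 276, 191]);
translate([0, 1104, 764]) cube([911, 276, 191]);
translate([0, 1380, 955]) cube([911, 276, 191]);
translate([0, 1656, 1146]) cube([911, 276, 191]);
translate([0, 1932, 1337]) cube([911, 276, 191]);


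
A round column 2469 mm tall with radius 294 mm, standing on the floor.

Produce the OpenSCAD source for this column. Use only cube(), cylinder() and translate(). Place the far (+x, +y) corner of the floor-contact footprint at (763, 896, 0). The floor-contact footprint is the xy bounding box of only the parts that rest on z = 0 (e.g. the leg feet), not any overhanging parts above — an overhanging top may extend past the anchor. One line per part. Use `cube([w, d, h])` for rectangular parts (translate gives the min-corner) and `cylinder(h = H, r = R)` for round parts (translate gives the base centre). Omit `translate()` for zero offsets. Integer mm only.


translate([469, 602, 0]) cylinder(h = 2469, r = 294);


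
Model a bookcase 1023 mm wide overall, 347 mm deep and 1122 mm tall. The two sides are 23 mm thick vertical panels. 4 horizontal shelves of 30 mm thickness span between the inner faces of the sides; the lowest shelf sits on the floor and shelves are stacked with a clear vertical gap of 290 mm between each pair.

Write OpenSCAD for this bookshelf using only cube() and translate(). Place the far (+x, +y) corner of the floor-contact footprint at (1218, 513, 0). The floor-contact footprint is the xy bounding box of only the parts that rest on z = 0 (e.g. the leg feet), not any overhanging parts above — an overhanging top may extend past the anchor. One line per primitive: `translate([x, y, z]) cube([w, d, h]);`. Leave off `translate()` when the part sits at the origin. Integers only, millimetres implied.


translate([195, 166, 0]) cube([23, 347, 1122]);
translate([1195, 166, 0]) cube([23, 347, 1122]);
translate([218, 166, 0]) cube([977, 347, 30]);
translate([218, 166, 320]) cube([977, 347, 30]);
translate([218, 166, 640]) cube([977, 347, 30]);
translate([218, 166, 960]) cube([977, 347, 30]);


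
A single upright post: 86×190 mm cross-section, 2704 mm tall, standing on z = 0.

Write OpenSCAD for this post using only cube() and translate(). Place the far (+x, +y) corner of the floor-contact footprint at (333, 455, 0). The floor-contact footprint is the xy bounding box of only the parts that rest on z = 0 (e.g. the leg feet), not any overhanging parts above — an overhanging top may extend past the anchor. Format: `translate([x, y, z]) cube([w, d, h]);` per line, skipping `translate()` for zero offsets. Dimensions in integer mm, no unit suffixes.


translate([247, 265, 0]) cube([86, 190, 2704]);


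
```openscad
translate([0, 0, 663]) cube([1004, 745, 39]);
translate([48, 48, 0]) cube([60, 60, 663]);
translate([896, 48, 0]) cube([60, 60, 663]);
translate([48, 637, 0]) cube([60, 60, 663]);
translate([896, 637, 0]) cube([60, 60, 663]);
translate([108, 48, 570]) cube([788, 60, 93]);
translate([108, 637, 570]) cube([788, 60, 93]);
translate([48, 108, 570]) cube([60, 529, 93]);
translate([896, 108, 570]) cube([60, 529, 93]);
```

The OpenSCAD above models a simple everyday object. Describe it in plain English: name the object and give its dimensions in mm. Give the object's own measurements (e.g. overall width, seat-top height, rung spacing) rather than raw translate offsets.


A table: top 1004 mm (x) × 745 mm (y), 39 mm thick, upper face at z = 702 mm, on four 60×60 mm square legs, each inset 48 mm from the nearest pair of top edges from z = 0 to the bottom of the top. Four apron rails, 60 mm thick and 93 mm tall, run between adjacent legs with their top edges flush with the underside of the top and their outer faces flush with the legs' outer faces.


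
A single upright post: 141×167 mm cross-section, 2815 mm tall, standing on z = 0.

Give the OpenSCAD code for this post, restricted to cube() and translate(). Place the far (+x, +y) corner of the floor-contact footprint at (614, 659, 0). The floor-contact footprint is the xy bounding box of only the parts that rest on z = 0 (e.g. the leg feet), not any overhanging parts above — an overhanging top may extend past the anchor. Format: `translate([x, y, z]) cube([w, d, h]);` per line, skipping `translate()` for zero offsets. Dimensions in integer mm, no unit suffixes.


translate([473, 492, 0]) cube([141, 167, 2815]);


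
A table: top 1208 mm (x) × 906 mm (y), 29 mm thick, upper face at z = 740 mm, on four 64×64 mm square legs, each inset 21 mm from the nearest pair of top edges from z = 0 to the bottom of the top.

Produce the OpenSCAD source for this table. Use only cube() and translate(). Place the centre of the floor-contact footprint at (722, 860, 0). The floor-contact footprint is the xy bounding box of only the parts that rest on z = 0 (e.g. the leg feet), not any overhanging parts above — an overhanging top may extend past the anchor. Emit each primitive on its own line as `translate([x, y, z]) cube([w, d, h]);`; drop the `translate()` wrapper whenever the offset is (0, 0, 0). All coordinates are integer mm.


// leg_h = 740 - 29 = 711
translate([118, 407, 711]) cube([1208, 906, 29]);
translate([139, 428, 0]) cube([64, 64, 711]);
translate([1241, 428, 0]) cube([64, 64, 711]);
translate([139, 1228, 0]) cube([64, 64, 711]);
translate([1241, 1228, 0]) cube([64, 64, 711]);


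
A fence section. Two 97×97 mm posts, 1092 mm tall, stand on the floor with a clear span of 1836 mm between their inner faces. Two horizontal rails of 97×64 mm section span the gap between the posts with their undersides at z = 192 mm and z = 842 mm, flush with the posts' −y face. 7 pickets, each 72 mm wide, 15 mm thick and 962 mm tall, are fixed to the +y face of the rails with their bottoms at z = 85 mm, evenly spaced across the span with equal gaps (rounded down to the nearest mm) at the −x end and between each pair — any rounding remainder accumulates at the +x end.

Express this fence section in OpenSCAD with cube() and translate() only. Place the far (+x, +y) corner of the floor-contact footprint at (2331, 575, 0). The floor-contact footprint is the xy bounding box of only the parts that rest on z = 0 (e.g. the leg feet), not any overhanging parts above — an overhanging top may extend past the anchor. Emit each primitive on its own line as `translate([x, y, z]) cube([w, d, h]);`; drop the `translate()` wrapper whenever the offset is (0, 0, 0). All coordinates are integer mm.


translate([301, 478, 0]) cube([97, 97, 1092]);
translate([2234, 478, 0]) cube([97, 97, 1092]);
translate([398, 478, 192]) cube([1836, 97, 64]);
translate([398, 478, 842]) cube([1836, 97, 64]);
translate([564, 575, 85]) cube([72, 15, 962]);
translate([802, 575, 85]) cube([72, 15, 962]);
translate([1040, 575, 85]) cube([72, 15, 962]);
translate([1278, 575, 85]) cube([72, 15, 962]);
translate([1516, 575, 85]) cube([72, 15, 962]);
translate([1754, 575, 85]) cube([72, 15, 962]);
translate([1992, 575, 85]) cube([72, 15, 962]);


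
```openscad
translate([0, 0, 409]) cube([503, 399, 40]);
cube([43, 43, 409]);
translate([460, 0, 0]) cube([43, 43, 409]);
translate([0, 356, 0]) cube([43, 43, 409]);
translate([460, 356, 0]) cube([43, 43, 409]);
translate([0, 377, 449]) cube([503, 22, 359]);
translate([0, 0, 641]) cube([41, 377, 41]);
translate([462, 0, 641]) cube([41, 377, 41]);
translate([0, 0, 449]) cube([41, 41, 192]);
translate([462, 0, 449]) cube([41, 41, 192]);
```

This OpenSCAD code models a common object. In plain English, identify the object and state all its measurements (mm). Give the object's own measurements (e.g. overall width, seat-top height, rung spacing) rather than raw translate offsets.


A chair. The seat is a 503×399×40 mm slab with its top at z = 449 mm, on four 43×43 mm corner legs (flush with the seat edges, standing on z = 0). A flat backrest 22 mm thick, 359 mm tall, spans the full seat width and rises from the seat top along its +y edge, rear face flush with the rear of the seat. Two armrests of 41×41 mm section run along each side from the seat's front edge to the front of the backrest, top faces 233 mm above the seat top and outer faces flush with the seat's x-edges; a 41×41 mm post under the front of each armrest stands on the seat at the front corner.


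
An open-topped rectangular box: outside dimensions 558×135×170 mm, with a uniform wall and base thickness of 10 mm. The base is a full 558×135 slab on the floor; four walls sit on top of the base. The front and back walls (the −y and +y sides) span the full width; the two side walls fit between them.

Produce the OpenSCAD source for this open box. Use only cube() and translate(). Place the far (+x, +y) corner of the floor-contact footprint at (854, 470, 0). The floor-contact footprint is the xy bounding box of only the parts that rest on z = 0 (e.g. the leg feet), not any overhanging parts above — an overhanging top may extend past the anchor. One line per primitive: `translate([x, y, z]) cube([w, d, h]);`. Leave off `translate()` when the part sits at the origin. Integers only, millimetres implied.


translate([296, 335, 0]) cube([558, 135, 10]);
translate([296, 335, 10]) cube([558, 10, 160]);
translate([296, 460, 10]) cube([558, 10, 160]);
translate([296, 345, 10]) cube([10, 115, 160]);
translate([844, 345, 10]) cube([10, 115, 160]);


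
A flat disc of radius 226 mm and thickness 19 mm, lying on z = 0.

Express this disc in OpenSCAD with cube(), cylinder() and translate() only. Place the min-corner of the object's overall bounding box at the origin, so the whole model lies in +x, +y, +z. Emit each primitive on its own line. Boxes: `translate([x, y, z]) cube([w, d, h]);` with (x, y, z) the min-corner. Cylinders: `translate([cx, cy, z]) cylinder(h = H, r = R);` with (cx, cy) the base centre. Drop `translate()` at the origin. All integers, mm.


translate([226, 226, 0]) cylinder(h = 19, r = 226);


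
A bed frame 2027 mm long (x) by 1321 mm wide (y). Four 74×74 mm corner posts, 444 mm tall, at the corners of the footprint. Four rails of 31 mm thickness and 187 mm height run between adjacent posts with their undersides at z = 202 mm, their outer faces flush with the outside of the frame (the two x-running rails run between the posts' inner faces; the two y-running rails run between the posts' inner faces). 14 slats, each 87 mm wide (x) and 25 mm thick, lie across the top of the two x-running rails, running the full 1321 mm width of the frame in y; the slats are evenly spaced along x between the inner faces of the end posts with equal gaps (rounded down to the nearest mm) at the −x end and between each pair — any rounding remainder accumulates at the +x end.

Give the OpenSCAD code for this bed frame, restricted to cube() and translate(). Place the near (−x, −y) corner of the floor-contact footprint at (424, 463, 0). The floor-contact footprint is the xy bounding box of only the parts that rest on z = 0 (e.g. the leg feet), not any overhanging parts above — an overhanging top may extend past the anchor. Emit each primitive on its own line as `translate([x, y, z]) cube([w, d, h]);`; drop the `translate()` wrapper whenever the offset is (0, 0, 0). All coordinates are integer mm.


// slat z = rail_z + rail_h = 202 + 187 = 389
// slat gap = ⌊(1879 − 14·87) / 15⌋ = 44
translate([424, 463, 0]) cube([74, 74, 444]);
translate([424, 1710, 0]) cube([74, 74, 444]);
translate([2377, 463, 0]) cube([74, 74, 444]);
translate([2377, 1710, 0]) cube([74, 74, 444]);
translate([498, 463, 202]) cube([1879, 31, 187]);
translate([498, 1753, 202]) cube([1879, 31, 187]);
translate([424, 537, 202]) cube([31, 1173, 187]);
translate([2420, 537, 202]) cube([31, 1173, 187]);
translate([542, 463, 389]) cube([87, 1321, 25]);
translate([673, 463, 389]) cube([87, 1321, 25]);
translate([804, 463, 389]) cube([87, 1321, 25]);
translate([935, 463, 389]) cube([87, 1321, 25]);
translate([1066, 463, 389]) cube([87, 1321, 25]);
translate([1197, 463, 389]) cube([87, 1321, 25]);
translate([1328, 463, 389]) cube([87, 1321, 25]);
translate([1459, 463, 389]) cube([87, 1321, 25]);
translate([1590, 463, 389]) cube([87, 1321, 25]);
translate([1721, 463, 389]) cube([87, 1321, 25]);
translate([1852, 463, 389]) cube([87, 1321, 25]);
translate([1983, 463, 389]) cube([87, 1321, 25]);
translate([2114, 463, 389]) cube([87, 1321, 25]);
translate([2245, 463, 389]) cube([87, 1321, 25]);


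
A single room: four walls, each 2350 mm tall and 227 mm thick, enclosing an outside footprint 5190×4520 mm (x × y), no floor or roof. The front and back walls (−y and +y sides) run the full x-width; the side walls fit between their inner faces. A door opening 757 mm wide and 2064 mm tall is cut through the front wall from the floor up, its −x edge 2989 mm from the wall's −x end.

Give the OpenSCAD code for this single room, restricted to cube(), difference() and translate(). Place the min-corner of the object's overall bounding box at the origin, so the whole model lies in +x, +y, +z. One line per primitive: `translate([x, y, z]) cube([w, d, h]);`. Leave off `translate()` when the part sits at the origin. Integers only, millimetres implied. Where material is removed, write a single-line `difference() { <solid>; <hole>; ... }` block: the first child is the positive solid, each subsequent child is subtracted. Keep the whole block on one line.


difference() { cube([5190, 227, 2350]); translate([2989, 0, 0]) cube([757, 227, 2064]); }
translate([0, 4293, 0]) cube([5190, 227, 2350]);
translate([0, 227, 0]) cube([227, 4066, 2350]);
translate([4963, 227, 0]) cube([227, 4066, 2350]);


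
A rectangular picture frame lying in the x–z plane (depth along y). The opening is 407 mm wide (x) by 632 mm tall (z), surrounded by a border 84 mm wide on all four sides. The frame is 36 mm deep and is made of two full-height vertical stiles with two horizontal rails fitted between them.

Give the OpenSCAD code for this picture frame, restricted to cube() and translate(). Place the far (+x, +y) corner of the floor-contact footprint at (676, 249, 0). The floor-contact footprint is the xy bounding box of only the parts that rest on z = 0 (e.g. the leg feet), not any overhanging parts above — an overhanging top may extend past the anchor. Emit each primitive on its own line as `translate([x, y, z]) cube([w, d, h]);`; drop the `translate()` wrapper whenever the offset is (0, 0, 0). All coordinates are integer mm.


translate([101, 213, 0]) cube([84, 36, 800]);
translate([592, 213, 0]) cube([84, 36, 800]);
translate([185, 213, 0]) cube([407, 36, 84]);
translate([185, 213, 716]) cube([407, 36, 84]);


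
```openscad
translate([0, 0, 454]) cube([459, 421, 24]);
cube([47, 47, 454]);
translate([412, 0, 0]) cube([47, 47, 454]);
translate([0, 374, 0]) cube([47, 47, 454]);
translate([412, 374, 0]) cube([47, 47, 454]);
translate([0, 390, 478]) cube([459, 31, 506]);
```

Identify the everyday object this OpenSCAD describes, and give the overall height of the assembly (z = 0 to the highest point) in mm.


A chair. The overall height is 984 mm.

A slab on four corner posts with a tall panel at the back — a chair. The seat slab sits at z = 454 with thickness 24, and the 506 mm backrest starts at the seat top, so the overall height is 454 + 24 + 506 = 984 mm.


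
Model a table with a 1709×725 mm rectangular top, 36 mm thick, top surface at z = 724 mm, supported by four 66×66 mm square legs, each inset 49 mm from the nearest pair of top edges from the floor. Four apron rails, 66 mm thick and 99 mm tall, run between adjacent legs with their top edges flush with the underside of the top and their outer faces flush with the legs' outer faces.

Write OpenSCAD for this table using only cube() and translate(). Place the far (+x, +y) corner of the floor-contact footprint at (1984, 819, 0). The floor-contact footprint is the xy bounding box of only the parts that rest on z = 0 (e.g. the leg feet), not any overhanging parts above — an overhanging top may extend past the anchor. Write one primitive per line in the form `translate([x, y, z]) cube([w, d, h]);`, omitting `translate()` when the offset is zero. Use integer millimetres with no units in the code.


translate([324, 143, 688]) cube([1709, 725, 36]);
translate([373, 192, 0]) cube([66, 66, 688]);
translate([1918, 192, 0]) cube([66, 66, 688]);
translate([373, 753, 0]) cube([66, 66, 688]);
translate([1918, 753, 0]) cube([66, 66, 688]);
translate([439, 192, 589]) cube([1479, 66, 99]);
translate([439, 753, 589]) cube([1479, 66, 99]);
translate([373, 258, 589]) cube([66, 495, 99]);
translate([1918, 258, 589]) cube([66, 495, 99]);
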